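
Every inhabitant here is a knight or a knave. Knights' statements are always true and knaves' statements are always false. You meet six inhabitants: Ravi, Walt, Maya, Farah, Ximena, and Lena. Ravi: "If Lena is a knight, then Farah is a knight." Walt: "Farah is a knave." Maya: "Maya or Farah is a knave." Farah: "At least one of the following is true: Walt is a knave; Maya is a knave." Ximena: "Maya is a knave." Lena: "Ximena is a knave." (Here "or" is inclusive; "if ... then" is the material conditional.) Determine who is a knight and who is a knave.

Knights: Walt, Maya, and Lena. Knaves: Ravi, Farah, and Ximena.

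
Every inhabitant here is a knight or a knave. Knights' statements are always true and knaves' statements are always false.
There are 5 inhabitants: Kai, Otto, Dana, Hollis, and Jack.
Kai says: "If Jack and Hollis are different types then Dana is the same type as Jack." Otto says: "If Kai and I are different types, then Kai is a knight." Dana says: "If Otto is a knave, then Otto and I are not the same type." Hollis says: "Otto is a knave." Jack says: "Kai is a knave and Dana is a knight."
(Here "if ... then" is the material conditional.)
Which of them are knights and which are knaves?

Kai is a knight, Otto is a knight, Dana is a knight, Hollis is a knave, and Jack is a knave.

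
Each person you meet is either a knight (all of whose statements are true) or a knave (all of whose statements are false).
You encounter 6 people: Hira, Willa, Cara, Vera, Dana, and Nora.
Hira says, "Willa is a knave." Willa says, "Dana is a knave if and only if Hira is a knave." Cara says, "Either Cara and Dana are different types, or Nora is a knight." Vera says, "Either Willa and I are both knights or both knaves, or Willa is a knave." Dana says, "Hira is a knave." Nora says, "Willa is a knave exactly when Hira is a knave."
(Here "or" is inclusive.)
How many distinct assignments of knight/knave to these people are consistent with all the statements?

2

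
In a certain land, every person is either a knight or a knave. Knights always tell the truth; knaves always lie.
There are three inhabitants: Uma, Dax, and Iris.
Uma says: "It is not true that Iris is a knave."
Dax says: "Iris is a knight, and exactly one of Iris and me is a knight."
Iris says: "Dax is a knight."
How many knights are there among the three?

The unique consistent assignment is Uma=knave, Dax=knave, Iris=knave.
That has 0 knights.

0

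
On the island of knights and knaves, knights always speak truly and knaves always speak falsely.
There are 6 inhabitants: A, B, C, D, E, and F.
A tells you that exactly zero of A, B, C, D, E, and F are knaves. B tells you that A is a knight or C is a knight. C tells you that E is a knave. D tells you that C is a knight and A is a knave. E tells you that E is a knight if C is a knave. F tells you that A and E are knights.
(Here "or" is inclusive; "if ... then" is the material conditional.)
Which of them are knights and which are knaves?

A is a knave, B is a knave, C is a knave, D is a knave, E is a knight, and F is a knave.

As a knave, A's statement "exactly zero of A, B, C, D, E, and F are knaves" should be false; it is.
B is a knave, so "A is a knight or C is a knight" must be false — and it is.
C is a knave, and the claim "E is a knave" is indeed false.
D is a knave, so "C is a knight and A is a knave" must be false — and it is.
Since E is a knight, "E is a knight if C is a knave" needs to be true, which holds.
F is a knave; "A and E are knights" is false, as required.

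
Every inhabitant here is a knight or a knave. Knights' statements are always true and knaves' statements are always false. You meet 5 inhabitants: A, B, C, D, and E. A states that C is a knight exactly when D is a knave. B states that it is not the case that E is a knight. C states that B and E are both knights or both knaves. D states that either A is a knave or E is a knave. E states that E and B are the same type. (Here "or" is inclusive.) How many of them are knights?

3

The unique consistent assignment is A=knight, B=knight, C=knave, D=knight, E=knave.
That has 3 knights.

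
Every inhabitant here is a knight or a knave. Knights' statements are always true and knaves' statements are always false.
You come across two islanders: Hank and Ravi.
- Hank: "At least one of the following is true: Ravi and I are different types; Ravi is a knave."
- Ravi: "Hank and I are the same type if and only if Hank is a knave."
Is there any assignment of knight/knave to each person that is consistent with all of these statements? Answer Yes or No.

No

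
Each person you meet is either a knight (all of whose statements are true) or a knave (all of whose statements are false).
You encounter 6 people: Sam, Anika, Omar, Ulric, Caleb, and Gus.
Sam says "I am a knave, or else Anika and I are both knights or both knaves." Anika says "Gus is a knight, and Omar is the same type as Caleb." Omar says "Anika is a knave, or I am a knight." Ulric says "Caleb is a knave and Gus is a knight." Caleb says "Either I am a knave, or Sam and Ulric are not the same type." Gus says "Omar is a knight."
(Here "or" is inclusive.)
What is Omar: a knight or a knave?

Omar is a knight.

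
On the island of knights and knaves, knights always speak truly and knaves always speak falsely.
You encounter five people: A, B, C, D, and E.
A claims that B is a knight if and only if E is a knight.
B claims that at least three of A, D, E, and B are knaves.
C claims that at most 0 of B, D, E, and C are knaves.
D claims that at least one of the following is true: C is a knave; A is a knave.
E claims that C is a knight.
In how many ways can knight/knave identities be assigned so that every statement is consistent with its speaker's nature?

1

Consistent assignments:
  A=knight, B=knave, C=knave, D=knight, E=knave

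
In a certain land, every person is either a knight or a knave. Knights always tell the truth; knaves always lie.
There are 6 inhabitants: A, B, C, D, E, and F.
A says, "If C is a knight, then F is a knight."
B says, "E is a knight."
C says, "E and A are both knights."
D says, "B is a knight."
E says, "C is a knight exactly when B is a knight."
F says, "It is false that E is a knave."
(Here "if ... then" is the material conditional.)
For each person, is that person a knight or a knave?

A is a knight, B is a knight, C is a knight, D is a knight, E is a knight, and F is a knight.

A is a knight, so "if C is a knight, then F is a knight" must be True — and it is.
B is a knight; "E is a knight" is True, as required.
As a knight, C's statement "E and A are both knights" should be True; it is.
Since D is a knight, "B is a knight" needs to be True, which holds.
E is a knight; "C is a knight exactly when B is a knight" is True, as required.
F is a knight; "it is false that E is a knave" is True, as required.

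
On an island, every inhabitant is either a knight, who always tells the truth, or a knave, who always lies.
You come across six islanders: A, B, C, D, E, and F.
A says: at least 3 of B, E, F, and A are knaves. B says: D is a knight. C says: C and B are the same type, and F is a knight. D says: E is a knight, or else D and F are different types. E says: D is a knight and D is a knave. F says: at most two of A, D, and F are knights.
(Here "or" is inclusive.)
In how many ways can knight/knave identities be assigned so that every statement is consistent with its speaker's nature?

0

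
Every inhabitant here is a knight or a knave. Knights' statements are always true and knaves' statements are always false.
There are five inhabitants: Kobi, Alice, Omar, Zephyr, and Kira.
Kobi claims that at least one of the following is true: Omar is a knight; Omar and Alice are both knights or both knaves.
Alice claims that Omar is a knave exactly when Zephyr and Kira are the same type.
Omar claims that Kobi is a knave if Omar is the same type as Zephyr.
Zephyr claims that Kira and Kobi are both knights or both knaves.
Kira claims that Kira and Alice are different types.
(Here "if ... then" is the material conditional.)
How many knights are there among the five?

2

The unique consistent assignment is Kobi=knight, Alice=knave, Omar=knight, Zephyr=knave, Kira=knave.
That has 2 knights.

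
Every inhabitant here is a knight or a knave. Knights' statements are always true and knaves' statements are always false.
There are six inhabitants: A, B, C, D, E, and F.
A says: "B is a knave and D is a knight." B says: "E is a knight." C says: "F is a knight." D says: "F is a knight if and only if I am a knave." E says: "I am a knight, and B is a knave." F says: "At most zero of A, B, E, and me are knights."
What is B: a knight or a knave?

B is a knave.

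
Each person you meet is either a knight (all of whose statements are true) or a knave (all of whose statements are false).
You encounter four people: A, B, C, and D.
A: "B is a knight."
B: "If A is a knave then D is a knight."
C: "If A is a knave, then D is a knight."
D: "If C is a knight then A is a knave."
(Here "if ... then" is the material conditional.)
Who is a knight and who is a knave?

Suppose A is a knave. Then A's statement "B is a knight" would have to be false. Checking the 8 ways to assign the others, none is consistent with every speaker.
(For instance, with B=knight, C=knight, D=knave, A's claim "B is a knight" comes out true where it would need to be false.)
So A must be a knight, making "B is a knight" true. Taking A=knight, B=knight, C=knight, D=knave, each remaining statement checks out:
  B (knight): "if A is a knave then D is a knight" — true. ✓
  C (knight): "if A is a knave, then D is a knight" — true. ✓
  D (knave): "if C is a knight then A is a knave" — false. ✓
This is the unique consistent assignment.

Knights: A, B, and C. Knaves: D.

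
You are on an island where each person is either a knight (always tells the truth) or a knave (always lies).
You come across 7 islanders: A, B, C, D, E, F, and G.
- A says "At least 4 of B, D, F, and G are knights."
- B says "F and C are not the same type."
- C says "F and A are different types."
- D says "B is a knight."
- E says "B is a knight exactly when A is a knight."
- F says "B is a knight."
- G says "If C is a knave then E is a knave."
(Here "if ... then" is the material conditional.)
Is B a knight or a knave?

Consistent assignments: {A=knave, B=knave, C=knave, D=knave, E=knight, F=knave, G=knave}
In every consistent assignment, B is a knave.

B is a knave.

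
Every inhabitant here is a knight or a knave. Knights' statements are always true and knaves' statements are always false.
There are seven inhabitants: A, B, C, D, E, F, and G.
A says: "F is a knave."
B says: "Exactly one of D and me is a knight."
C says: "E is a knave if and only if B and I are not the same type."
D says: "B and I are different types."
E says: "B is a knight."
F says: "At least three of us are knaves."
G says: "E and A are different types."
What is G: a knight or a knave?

G is a knave.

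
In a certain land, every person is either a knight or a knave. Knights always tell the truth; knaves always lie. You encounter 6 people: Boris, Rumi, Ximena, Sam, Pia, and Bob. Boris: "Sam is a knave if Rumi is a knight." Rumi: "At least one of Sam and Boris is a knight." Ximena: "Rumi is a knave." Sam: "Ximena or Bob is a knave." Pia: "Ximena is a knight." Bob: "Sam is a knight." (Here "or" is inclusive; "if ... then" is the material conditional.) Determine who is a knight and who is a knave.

Knights: Rumi, Sam, and Bob. Knaves: Boris, Ximena, and Pia.

As a knave, Boris's statement "Sam is a knave if Rumi is a knight" should be False; it is.
As a knight, Rumi's statement "at least one of Sam and Boris is a knight" should be True; it is.
As a knave, Ximena's statement "Rumi is a knave" should be False; it is.
As a knight, Sam's statement "Ximena or Bob is a knave" should be True; it is.
Pia is a knave, so "Ximena is a knight" must be False — and it is.
Bob is a knight, so "Sam is a knight" must be True — and it is.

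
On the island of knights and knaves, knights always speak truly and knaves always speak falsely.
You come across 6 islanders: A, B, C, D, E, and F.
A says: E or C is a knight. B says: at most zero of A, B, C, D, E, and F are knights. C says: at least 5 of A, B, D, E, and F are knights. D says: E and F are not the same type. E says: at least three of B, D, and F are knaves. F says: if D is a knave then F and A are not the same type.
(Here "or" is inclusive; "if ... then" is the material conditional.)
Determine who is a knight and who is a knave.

A is a knave, B is a knave, C is a knave, D is a knight, E is a knave, and F is a knight.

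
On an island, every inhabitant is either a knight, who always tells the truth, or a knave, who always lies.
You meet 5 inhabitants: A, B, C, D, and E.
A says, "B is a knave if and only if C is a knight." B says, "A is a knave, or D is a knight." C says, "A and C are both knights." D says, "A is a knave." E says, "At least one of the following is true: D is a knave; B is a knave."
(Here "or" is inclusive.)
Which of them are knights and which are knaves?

A is a knight, B is a knave, C is a knight, D is a knave, and E is a knight.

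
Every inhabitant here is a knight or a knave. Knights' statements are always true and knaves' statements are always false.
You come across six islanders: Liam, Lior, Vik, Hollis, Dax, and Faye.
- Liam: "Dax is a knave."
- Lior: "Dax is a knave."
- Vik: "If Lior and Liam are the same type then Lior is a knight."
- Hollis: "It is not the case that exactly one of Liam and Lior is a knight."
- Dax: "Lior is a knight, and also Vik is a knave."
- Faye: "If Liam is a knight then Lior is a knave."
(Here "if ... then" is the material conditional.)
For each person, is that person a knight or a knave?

Liam is a knight; "Dax is a knave" is true, as required.
Lior is a knight, so "Dax is a knave" must be true — and it is.
As a knight, Vik's statement "if Lior and Liam are the same type then Lior is a knight" should be true; it is.
Hollis is a knight, so "it is not the case that exactly one of Liam and Lior is a knight" must be true — and it is.
Since Dax is a knave, "Lior is a knight, and also Vik is a knave" needs to be false, which holds.
Faye (knave): "if Liam is a knight then Lior is a knave" — false. ✓

Liam is a knight, Lior is a knight, Vik is a knight, Hollis is a knight, Dax is a knave, and Faye is a knave.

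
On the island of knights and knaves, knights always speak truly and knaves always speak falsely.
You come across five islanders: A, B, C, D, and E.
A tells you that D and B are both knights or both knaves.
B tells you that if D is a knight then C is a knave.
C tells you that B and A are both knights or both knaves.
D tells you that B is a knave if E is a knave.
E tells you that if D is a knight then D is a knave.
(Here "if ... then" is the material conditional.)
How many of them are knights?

2

The unique consistent assignment is A=knave, B=knave, C=knight, D=knight, E=knave.
That has 2 knights.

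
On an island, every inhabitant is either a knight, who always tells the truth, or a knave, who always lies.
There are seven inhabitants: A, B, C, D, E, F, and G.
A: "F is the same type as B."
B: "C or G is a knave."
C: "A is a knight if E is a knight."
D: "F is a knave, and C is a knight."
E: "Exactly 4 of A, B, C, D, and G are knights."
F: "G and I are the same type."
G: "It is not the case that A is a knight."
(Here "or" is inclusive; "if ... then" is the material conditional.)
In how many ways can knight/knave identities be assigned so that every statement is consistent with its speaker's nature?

1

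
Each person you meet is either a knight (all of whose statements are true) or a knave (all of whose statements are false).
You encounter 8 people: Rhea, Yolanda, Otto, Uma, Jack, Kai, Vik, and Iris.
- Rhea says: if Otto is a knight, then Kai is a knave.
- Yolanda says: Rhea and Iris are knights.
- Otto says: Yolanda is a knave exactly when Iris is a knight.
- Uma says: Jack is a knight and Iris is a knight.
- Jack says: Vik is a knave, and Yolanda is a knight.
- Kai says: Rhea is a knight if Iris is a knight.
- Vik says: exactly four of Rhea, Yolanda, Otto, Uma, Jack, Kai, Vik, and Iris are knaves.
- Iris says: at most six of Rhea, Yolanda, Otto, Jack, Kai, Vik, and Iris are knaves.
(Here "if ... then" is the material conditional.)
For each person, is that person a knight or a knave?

Rhea is a knight, Yolanda is a knight, Otto is a knave, Uma is a knight, Jack is a knight, Kai is a knight, Vik is a knave, and Iris is a knight.

Rhea (knight): "if Otto is a knight, then Kai is a knave" — True. ✓
As a knight, Yolanda's statement "Rhea and Iris are knights" should be True; it is.
Since Otto is a knave, "Yolanda is a knave exactly when Iris is a knight" needs to be false, which holds.
Uma is a knight, so "Jack is a knight and Iris is a knight" must be True — and it is.
Jack is a knight, so "Vik is a knave, and Yolanda is a knight" must be True — and it is.
Kai is a knight, so "Rhea is a knight if Iris is a knight" must be True — and it is.
As a knave, Vik's statement "exactly four of Rhea, Yolanda, Otto, Uma, Jack, Kai, Vik, and Iris are knaves" should be false; it is.
As a knight, Iris's statement "at most six of Rhea, Yolanda, Otto, Jack, Kai, Vik, and Iris are knaves" should be True; it is.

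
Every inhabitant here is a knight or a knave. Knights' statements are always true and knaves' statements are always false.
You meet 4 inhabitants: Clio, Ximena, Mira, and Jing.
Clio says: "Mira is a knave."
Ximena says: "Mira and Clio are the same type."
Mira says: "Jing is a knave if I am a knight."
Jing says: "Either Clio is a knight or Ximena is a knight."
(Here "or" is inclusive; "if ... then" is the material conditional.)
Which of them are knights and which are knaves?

Suppose Clio is a knight. Then Clio's statement "Mira is a knave" would have to be true. Checking the 8 ways to assign the others, none is consistent with every speaker.
(For instance, with Ximena=knave, Mira=knight, Jing=knave, Clio's claim "Mira is a knave" comes out false where it would need to be true.)
So Clio must be a knave, making "Mira is a knave" false. Taking Clio=knave, Ximena=knave, Mira=knight, Jing=knave, each remaining statement checks out:
  Ximena (knave): "Mira and Clio are the same type" — false. ✓
  Mira (knight): "Jing is a knave if I am a knight" — true. ✓
  Jing (knave): "either Clio is a knight or Ximena is a knight" — false. ✓
This is the unique consistent assignment.

Clio is a knave, Ximena is a knave, Mira is a knight, and Jing is a knave.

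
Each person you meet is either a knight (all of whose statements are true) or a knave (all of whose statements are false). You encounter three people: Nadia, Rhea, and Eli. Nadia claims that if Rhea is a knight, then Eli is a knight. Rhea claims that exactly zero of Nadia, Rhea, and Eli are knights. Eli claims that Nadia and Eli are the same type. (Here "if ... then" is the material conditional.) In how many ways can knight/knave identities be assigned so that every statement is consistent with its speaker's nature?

2

Consistent assignments:
  Nadia=knight, Rhea=knave, Eli=knight
  Nadia=knight, Rhea=knave, Eli=knave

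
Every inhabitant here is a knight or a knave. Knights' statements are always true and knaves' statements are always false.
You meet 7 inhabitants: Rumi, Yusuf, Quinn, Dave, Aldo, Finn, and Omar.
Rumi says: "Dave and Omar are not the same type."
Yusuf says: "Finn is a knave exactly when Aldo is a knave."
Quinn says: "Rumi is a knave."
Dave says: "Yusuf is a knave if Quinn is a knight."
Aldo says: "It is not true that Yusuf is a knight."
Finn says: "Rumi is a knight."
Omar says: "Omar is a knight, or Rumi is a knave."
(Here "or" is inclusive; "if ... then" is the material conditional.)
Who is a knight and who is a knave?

Rumi is a knave; "Dave and Omar are not the same type" is false, as required.
Yusuf is a knave; "Finn is a knave exactly when Aldo is a knave" is false, as required.
Quinn (knight): "Rumi is a knave" — true. ✓
Since Dave is a knight, "Yusuf is a knave if Quinn is a knight" needs to be true, which holds.
Aldo (knight): "it is not true that Yusuf is a knight" — true. ✓
As a knave, Finn's statement "Rumi is a knight" should be false; it is.
Omar is a knight, so "Omar is a knight, or Rumi is a knave" must be true — and it is.

Rumi is a knave, Yusuf is a knave, Quinn is a knight, Dave is a knight, Aldo is a knight, Finn is a knave, and Omar is a knight.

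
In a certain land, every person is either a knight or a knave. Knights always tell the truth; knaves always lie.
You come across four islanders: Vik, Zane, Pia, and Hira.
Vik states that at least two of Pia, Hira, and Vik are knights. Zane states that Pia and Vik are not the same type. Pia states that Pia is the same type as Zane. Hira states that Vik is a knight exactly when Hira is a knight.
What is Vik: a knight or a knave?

Vik is a knight.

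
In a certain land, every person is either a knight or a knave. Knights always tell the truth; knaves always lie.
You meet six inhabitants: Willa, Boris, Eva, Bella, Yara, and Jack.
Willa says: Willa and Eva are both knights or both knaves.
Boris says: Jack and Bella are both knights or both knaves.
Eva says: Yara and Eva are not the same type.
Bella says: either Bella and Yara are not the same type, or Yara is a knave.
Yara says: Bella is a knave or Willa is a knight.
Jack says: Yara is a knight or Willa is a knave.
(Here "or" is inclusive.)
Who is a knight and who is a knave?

Knights: Boris, Eva, Bella, and Jack. Knaves: Willa and Yara.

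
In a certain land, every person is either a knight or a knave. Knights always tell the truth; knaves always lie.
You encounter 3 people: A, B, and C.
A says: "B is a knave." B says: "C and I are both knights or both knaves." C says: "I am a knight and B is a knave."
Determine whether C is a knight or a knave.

C is a knight.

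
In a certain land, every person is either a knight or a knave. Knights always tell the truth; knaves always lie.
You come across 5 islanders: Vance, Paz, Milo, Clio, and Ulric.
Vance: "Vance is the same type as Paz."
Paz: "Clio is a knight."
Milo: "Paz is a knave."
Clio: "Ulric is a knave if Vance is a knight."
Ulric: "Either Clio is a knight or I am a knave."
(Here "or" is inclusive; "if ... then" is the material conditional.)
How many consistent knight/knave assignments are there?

1

Consistent assignments:
  Vance=knave, Paz=knight, Milo=knave, Clio=knight, Ulric=knight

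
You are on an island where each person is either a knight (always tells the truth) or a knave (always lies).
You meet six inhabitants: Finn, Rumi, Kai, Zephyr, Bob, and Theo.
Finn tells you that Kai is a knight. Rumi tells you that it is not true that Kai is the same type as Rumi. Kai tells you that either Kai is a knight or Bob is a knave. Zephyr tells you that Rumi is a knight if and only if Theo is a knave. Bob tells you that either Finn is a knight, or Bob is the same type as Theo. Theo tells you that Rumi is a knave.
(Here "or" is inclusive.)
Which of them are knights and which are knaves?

Finn is a knave, Rumi is a knave, Kai is a knave, Zephyr is a knight, Bob is a knight, and Theo is a knight.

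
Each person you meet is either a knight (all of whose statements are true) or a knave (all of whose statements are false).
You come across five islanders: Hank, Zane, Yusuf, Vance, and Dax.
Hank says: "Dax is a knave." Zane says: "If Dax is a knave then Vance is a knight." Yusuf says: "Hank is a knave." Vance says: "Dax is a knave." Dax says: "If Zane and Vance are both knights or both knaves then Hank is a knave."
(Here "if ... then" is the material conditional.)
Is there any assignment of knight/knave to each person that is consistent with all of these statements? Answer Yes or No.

Yes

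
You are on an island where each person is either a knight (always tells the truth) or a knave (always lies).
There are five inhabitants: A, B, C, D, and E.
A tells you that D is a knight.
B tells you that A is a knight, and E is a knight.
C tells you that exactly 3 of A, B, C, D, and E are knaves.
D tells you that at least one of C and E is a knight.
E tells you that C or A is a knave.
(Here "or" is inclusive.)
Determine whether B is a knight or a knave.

B is a knight.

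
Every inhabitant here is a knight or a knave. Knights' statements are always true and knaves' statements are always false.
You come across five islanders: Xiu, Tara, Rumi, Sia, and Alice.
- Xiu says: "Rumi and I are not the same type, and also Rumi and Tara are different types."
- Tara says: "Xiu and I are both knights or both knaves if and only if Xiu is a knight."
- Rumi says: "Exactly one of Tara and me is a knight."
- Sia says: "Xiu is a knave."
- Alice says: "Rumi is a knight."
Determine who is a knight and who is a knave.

Xiu is a knave; "Rumi and I are not the same type, and also Rumi and Tara are different types" is False, as required.
Tara (knave): "Xiu and I are both knights or both knaves if and only if Xiu is a knight" — False. ✓
Since Rumi is a knave, "exactly one of Tara and me is a knight" needs to be False, which holds.
As a knight, Sia's statement "Xiu is a knave" should be True; it is.
Alice (knave): "Rumi is a knight" — False. ✓

Xiu is a knave, Tara is a knave, Rumi is a knave, Sia is a knight, and Alice is a knave.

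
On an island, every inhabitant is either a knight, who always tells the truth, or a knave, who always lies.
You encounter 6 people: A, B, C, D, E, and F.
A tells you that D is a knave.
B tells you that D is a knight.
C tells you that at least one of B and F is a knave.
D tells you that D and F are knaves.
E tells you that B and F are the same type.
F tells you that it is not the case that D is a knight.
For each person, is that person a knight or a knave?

A is a knight; "D is a knave" is True, as required.
B is a knave, and the claim "D is a knight" is indeed False.
C is a knight, and the claim "at least one of B and F is a knave" is indeed True.
D is a knave, and the claim "D and F are knaves" is indeed False.
Since E is a knave, "B and F are the same type" needs to be False, which holds.
F is a knight; "it is not the case that D is a knight" is True, as required.

A is a knight, B is a knave, C is a knight, D is a knave, E is a knave, and F is a knight.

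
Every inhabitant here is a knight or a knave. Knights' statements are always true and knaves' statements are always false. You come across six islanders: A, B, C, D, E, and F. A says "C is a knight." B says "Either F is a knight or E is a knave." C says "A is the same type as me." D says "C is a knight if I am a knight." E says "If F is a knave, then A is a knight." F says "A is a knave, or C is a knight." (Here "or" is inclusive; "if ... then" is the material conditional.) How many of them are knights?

6

The unique consistent assignment is A=knight, B=knight, C=knight, D=knight, E=knight, F=knight.
That has 6 knights.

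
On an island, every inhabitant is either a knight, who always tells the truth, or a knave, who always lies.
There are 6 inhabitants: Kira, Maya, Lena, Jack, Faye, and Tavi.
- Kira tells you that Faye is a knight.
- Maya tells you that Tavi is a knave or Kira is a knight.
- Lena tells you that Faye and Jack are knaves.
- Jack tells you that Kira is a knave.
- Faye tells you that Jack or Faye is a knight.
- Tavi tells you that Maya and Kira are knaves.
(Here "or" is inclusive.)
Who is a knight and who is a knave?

Kira is a knight, Maya is a knight, Lena is a knave, Jack is a knave, Faye is a knight, and Tavi is a knave.

Kira is a knight, and the claim "Faye is a knight" is indeed True.
Maya (knight): "Tavi is a knave or Kira is a knight" — True. ✓
Lena is a knave; "Faye and Jack are knaves" is False, as required.
Jack is a knave, so "Kira is a knave" must be False — and it is.
As a knight, Faye's statement "Jack or Faye is a knight" should be True; it is.
Tavi is a knave; "Maya and Kira are knaves" is False, as required.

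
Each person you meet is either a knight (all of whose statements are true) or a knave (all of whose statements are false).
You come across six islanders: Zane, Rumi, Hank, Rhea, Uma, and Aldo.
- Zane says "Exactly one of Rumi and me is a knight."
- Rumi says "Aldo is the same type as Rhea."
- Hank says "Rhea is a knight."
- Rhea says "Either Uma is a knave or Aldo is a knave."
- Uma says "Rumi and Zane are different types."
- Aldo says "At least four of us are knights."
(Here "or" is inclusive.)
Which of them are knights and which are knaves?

Knights: Hank and Rhea. Knaves: Zane, Rumi, Uma, and Aldo.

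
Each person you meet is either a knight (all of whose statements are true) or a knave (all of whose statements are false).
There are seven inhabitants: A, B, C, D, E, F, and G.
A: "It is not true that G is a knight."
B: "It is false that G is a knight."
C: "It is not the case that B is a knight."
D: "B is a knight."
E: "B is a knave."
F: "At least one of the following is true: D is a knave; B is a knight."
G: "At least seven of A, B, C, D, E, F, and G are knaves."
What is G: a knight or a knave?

Consistent assignments: {A=knight, B=knight, C=knave, D=knight, E=knave, F=knight, G=knave}
In every consistent assignment, G is a knave.

G is a knave.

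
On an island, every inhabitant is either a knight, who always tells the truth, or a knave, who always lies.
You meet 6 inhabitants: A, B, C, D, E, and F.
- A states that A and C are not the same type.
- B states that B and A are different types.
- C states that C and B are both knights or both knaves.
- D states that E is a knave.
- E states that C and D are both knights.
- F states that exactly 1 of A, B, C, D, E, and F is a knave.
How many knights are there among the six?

The unique consistent assignment is A=knave, B=knight, C=knave, D=knight, E=knave, F=knave.
That has 2 knights.

2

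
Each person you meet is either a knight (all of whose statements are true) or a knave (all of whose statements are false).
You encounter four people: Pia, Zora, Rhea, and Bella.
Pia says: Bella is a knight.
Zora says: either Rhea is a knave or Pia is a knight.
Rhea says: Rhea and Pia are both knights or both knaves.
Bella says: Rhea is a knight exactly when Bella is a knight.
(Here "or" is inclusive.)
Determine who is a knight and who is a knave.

Pia is a knight, Zora is a knight, Rhea is a knight, and Bella is a knight.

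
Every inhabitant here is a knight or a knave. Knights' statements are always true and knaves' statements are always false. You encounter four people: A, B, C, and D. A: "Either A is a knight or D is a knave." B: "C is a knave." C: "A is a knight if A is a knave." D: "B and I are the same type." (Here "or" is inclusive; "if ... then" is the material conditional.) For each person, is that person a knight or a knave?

A is a knave, B is a knight, C is a knave, and D is a knight.

As a knave, A's statement "either A is a knight or D is a knave" should be false; it is.
B is a knight, and the claim "C is a knave" is indeed true.
C is a knave, so "A is a knight if A is a knave" must be false — and it is.
D (knight): "B and I are the same type" — true. ✓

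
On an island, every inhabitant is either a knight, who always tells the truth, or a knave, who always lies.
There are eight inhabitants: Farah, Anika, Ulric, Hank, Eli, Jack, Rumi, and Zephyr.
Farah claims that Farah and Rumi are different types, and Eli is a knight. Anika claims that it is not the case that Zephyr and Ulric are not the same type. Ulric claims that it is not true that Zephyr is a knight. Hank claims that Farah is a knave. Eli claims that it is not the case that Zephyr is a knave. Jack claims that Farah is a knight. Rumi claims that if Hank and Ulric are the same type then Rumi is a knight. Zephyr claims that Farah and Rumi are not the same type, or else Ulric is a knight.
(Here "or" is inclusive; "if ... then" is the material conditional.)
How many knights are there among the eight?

The unique consistent assignment is Farah=knight, Anika=knave, Ulric=knave, Hank=knave, Eli=knight, Jack=knight, Rumi=knave, Zephyr=knight.
That has 4 knights.

4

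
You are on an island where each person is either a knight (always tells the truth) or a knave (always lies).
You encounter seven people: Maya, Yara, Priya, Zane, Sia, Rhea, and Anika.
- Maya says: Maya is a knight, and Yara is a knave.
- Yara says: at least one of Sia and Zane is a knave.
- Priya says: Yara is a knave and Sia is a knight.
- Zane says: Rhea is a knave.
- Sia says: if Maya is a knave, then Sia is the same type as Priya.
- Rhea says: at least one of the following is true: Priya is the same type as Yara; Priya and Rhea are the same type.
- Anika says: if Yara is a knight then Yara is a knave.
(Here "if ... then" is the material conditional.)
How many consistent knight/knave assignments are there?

2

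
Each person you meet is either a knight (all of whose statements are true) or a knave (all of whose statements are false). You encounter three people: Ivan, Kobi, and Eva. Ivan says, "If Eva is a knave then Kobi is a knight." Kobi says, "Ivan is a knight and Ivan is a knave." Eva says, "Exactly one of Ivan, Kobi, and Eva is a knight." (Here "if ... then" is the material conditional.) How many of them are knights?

The unique consistent assignment is Ivan=knave, Kobi=knave, Eva=knave.
That has 0 knights.

0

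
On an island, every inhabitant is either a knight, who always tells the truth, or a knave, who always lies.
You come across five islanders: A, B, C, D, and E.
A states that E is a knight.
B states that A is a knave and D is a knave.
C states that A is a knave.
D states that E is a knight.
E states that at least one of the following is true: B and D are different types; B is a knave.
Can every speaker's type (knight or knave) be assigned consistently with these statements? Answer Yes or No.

One consistent assignment: A=knight, B=knave, C=knave, D=knight, E=knight.

Yes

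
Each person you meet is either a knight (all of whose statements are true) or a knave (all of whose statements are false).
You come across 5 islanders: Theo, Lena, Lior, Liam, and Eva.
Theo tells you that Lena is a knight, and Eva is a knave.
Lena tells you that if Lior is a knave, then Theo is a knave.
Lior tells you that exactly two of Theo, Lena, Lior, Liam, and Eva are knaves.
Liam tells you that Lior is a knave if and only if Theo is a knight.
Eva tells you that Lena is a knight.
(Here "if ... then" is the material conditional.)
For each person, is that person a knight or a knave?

Suppose Theo is a knight. Then Theo's statement "Lena is a knight, and Eva is a knave" would have to be true. Checking the 16 ways to assign the others, none is consistent with every speaker.
(For instance, with Lena=knight, Lior=knave, Liam=knave, Eva=knight, Theo's claim "Lena is a knight, and Eva is a knave" comes out false where it would need to be true.)
So Theo must be a knave, making "Lena is a knight, and Eva is a knave" false. Taking Theo=knave, Lena=knight, Lior=knave, Liam=knave, Eva=knight, each remaining statement checks out:
  Lena (knight): "if Lior is a knave, then Theo is a knave" — true. ✓
  Lior (knave): "exactly two of Theo, Lena, Lior, Liam, and Eva are knaves" — false. ✓
  Liam (knave): "Lior is a knave if and only if Theo is a knight" — false. ✓
  Eva (knight): "Lena is a knight" — true. ✓
This is the unique consistent assignment.

Theo is a knave, Lena is a knight, Lior is a knave, Liam is a knave, and Eva is a knight.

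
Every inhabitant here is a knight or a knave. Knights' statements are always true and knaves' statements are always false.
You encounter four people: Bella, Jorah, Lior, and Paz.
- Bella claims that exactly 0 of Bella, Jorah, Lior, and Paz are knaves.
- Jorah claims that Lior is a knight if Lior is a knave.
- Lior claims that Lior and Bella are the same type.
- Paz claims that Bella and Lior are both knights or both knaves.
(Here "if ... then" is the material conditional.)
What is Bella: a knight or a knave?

Bella is a knight.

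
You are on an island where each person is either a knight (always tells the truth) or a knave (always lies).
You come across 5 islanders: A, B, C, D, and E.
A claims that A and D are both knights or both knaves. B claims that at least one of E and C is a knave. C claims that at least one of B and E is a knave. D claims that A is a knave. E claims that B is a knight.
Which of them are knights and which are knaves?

A is a knave, B is a knight, C is a knave, D is a knight, and E is a knight.

Suppose A is a knight. Then A's statement "A and D are both knights or both knaves" would have to be true. Checking the 16 ways to assign the others, none is consistent with every speaker.
(For instance, with B=knight, C=knave, D=knight, E=knight, D's claim "A is a knave" comes out false where it would need to be true.)
So A must be a knave, making "A and D are both knights or both knaves" false. Taking A=knave, B=knight, C=knave, D=knight, E=knight, each remaining statement checks out:
  B (knight): "at least one of E and C is a knave" — true. ✓
  C (knave): "at least one of B and E is a knave" — false. ✓
  D (knight): "A is a knave" — true. ✓
  E (knight): "B is a knight" — true. ✓
This is the unique consistent assignment.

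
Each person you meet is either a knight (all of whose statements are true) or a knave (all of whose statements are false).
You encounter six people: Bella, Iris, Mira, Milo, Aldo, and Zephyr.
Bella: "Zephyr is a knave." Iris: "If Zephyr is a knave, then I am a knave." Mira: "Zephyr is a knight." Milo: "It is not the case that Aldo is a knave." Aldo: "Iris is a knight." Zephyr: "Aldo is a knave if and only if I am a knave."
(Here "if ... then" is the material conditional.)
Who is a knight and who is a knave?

Since Bella is a knave, "Zephyr is a knave" needs to be false, which holds.
Iris is a knight, so "if Zephyr is a knave, then I am a knave" must be true — and it is.
Mira is a knight, and the claim "Zephyr is a knight" is indeed true.
Milo (knight): "it is not the case that Aldo is a knave" — true. ✓
Aldo is a knight; "Iris is a knight" is true, as required.
Zephyr (knight): "Aldo is a knave if and only if I am a knave" — true. ✓

Bella is a knave, Iris is a knight, Mira is a knight, Milo is a knight, Aldo is a knight, and Zephyr is a knight.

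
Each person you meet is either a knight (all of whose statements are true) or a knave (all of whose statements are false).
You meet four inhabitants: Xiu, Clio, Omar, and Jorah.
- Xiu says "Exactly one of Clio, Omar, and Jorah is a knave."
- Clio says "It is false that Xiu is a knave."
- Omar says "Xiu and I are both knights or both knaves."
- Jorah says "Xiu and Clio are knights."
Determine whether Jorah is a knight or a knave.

Consistent assignments: {Xiu=knight, Clio=knight, Omar=knave, Jorah=knight}
In every consistent assignment, Jorah is a knight.

Jorah is a knight.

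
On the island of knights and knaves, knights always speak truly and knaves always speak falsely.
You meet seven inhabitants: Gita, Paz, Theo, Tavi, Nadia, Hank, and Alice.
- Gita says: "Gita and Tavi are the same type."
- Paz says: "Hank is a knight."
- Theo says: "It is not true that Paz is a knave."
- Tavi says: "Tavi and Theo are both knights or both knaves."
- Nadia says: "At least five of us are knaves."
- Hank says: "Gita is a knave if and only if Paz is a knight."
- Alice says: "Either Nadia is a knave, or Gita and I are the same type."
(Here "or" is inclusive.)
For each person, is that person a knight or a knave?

Knights: Paz, Theo, Tavi, Hank, and Alice. Knaves: Gita and Nadia.

Gita is a knave; "Gita and Tavi are the same type" is False, as required.
Paz is a knight, so "Hank is a knight" must be True — and it is.
Since Theo is a knight, "it is not true that Paz is a knave" needs to be True, which holds.
Since Tavi is a knight, "Tavi and Theo are both knights or both knaves" needs to be True, which holds.
Nadia is a knave; "at least five of us are knaves" is False, as required.
Hank is a knight; "Gita is a knave if and only if Paz is a knight" is True, as required.
As a knight, Alice's statement "either Nadia is a knave, or Gita and I are the same type" should be True; it is.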